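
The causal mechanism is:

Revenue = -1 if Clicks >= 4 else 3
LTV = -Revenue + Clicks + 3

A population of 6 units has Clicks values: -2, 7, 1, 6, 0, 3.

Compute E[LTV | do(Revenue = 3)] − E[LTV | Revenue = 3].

Every unit gets Revenue=3 under the intervention. LTV values become -2, 7, 1, 6, 0, 3; E[LTV|do(Revenue=3)] = 2.5.
E[LTV|Revenue=3] averages over only the 4 units with Revenue=3 (Clicks = -2, 1, 0, 3): LTV = -2, 1, 0, 3, mean 0.5.
Difference = 2.5 − 0.5 = 2.

2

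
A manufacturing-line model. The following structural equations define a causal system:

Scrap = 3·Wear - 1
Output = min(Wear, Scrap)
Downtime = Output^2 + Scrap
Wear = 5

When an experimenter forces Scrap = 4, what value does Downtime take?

20

Under do(Scrap=4), the mechanism Scrap = 3·Wear - 1 is discarded; Scrap is fixed at 4.
Output = min(Wear, Scrap)  [with Wear=5, Scrap=4]  = 4
Downtime = Output^2 + Scrap  [with Output=4, Scrap=4]  = 20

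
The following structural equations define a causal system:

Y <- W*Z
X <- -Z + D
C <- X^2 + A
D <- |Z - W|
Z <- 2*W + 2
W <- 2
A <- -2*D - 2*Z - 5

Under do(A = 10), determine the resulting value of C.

14

Intervening sets A = 10 and removes its equation (A <- -2*D - 2*Z - 5).
Z = 2*W + 2  [with W=2]  = 6
D = |Z - W|  [with Z=6, W=2]  = 4
X = -Z + D  [with Z=6, D=4]  = -2
C = X^2 + A  [with X=-2, A=10]  = 14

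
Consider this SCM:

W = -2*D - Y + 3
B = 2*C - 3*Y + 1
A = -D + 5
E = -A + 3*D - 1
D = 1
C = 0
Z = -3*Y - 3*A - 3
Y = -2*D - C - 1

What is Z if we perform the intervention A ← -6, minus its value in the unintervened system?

do(A=-6) replaces the equation A = -D + 5 with the constant A = -6.
Y = -2*D - C - 1  [with D=1, C=0]  = -3
Z = -3*Y - 3*A - 3  [with Y=-3, A=-6]  = 24
Without intervention: Y = -2*D - C - 1  [with D=1, C=0]  = -3; A = -D + 5  [with D=1]  = 4; Z = -3*Y - 3*A - 3  [with Y=-3, A=4]  = -6.
Change = 24 − (-6) = 30.

30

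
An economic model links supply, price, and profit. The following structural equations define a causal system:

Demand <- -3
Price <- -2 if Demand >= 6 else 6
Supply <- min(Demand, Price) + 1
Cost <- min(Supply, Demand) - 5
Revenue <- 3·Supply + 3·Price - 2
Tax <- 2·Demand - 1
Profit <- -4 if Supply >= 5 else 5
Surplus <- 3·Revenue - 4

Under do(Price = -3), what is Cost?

Under do(Price=-3), the mechanism Price <- -2 if Demand >= 6 else 6 is discarded; Price is fixed at -3.
Supply = min(Demand, Price) + 1  [with Demand=-3, Price=-3]  = -2
Cost = min(Supply, Demand) - 5  [with Supply=-2, Demand=-3]  = -8

-8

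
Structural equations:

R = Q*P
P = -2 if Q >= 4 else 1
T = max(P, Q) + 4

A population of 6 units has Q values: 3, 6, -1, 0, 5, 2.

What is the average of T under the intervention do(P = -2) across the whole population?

Under do(P=-2), P's equation is replaced by P=-2 for every unit. Per-unit T: 7, 10, 3, 4, 9, 6. Mean = 6.5.

6.5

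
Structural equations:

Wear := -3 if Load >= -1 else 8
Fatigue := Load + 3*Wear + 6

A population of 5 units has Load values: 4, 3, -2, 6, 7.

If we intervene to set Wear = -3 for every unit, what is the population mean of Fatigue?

do(Wear=-3) breaks Wear's dependence on Load. With Wear=-3 fixed, Fatigue across the units is 1, 0, -5, 3, 4, mean 0.6.

0.6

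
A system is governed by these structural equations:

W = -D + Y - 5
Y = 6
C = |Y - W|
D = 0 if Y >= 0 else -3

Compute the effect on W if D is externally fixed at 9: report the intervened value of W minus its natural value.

-9

The intervention breaks the incoming arrows to D: D = 0 if Y >= 0 else -3 no longer applies, and D = 9.
W = -D + Y - 5  [with D=9, Y=6]  = -8
Without intervention: D = 0 if Y >= 0 else -3  [with Y=6]  = 0; W = -D + Y - 5  [with D=0, Y=6]  = 1.
Change = -8 − 1 = -9.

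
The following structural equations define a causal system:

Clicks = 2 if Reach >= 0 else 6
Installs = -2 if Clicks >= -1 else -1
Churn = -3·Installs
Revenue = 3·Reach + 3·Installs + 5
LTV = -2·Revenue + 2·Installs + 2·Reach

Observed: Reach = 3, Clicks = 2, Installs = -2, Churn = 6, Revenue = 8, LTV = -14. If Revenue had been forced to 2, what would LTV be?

The intervention breaks the incoming arrows to Revenue: Revenue = 3·Reach + 3·Installs + 5 no longer applies, and Revenue = 2.
Clicks = 2 if Reach >= 0 else 6  [with Reach=3]  = 2
Installs = -2 if Clicks >= -1 else -1  [with Clicks=2]  = -2
LTV = -2·Revenue + 2·Installs + 2·Reach  [with Revenue=2, Installs=-2, Reach=3]  = -2

-2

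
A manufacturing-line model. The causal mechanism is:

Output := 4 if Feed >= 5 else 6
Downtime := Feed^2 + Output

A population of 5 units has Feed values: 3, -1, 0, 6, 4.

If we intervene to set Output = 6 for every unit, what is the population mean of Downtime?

18.4

do(Output=6) breaks Output's dependence on Feed. With Output=6 fixed, Downtime across the units is 15, 7, 6, 42, 22, mean 18.4.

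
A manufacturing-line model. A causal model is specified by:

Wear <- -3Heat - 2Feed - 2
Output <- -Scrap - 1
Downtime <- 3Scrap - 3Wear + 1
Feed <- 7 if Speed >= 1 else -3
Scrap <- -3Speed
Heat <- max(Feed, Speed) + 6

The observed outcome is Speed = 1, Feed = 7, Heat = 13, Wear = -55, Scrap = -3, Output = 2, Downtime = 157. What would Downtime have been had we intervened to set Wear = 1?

The intervention breaks the incoming arrows to Wear: Wear <- -3Heat - 2Feed - 2 no longer applies, and Wear = 1.
Scrap = -3Speed  [with Speed=1]  = -3
Downtime = 3Scrap - 3Wear + 1  [with Scrap=-3, Wear=1]  = -11

-11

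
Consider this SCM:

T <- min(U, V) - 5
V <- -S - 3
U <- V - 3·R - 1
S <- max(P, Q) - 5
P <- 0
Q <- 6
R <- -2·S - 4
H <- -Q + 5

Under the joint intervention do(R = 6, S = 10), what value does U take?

The joint intervention fixes R = 6, S = 10, removing each variable's own equation.
V = -S - 3  [with S=10]  = -13
U = V - 3·R - 1  [with V=-13, R=6]  = -32

-32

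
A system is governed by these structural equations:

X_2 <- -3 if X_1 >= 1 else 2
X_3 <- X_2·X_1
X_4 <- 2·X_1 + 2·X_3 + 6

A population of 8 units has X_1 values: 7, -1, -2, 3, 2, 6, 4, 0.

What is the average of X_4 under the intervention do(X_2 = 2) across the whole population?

20.25

Every unit gets X_2=2 under the intervention. X_4 values become 48, 0, -6, 24, 18, 42, 30, 6; E[X_4|do(X_2=2)] = 20.25.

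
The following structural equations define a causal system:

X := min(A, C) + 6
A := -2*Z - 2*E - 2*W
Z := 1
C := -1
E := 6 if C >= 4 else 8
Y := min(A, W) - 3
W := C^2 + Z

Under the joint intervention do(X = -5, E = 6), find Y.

Under do(X = -5, E = 6), each intervened variable's structural equation is replaced by its fixed value.
W = C^2 + Z  [with C=-1, Z=1]  = 2
A = -2*Z - 2*E - 2*W  [with Z=1, E=6, W=2]  = -18
Y = min(A, W) - 3  [with A=-18, W=2]  = -21

-21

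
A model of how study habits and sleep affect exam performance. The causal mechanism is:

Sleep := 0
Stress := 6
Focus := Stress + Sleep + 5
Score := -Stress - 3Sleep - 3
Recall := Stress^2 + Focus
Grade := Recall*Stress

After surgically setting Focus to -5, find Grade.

The intervention breaks the incoming arrows to Focus: Focus := Stress + Sleep + 5 no longer applies, and Focus = -5.
Recall = Stress^2 + Focus  [with Stress=6, Focus=-5]  = 31
Grade = Recall*Stress  [with Recall=31, Stress=6]  = 186

186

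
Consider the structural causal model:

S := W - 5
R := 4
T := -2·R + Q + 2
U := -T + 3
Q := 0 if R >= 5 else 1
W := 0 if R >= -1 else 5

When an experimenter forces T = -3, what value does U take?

The intervention breaks the incoming arrows to T: T := -2·R + Q + 2 no longer applies, and T = -3.
U = -T + 3  [with T=-3]  = 6

6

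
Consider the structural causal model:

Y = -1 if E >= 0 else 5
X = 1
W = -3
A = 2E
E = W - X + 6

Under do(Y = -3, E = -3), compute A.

Under do(Y = -3, E = -3), each intervened variable's structural equation is replaced by its fixed value.
A = 2E  [with E=-3]  = -6

-6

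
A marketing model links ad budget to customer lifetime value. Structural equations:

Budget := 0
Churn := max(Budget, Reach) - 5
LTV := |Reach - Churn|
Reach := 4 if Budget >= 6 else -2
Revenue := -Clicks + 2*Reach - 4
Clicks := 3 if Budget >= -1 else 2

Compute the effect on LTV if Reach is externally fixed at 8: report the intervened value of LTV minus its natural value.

Under do(Reach=8), the mechanism Reach := 4 if Budget >= 6 else -2 is discarded; Reach is fixed at 8.
Churn = max(Budget, Reach) - 5  [with Budget=0, Reach=8]  = 3
LTV = |Reach - Churn|  [with Reach=8, Churn=3]  = 5
Without intervention: Reach = 4 if Budget >= 6 else -2  [with Budget=0]  = -2; Churn = max(Budget, Reach) - 5  [with Budget=0, Reach=-2]  = -5; LTV = |Reach - Churn|  [with Reach=-2, Churn=-5]  = 3.
Change = 5 − 3 = 2.

2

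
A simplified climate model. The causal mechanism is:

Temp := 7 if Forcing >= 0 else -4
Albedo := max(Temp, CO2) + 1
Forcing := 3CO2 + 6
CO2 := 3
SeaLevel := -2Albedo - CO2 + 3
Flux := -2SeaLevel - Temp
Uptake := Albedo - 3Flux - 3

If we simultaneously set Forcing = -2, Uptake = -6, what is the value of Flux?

Under do(Forcing = -2, Uptake = -6), each intervened variable's structural equation is replaced by its fixed value.
Temp = 7 if Forcing >= 0 else -4  [with Forcing=-2]  = -4
Albedo = max(Temp, CO2) + 1  [with Temp=-4, CO2=3]  = 4
SeaLevel = -2Albedo - CO2 + 3  [with Albedo=4, CO2=3]  = -8
Flux = -2SeaLevel - Temp  [with SeaLevel=-8, Temp=-4]  = 20

20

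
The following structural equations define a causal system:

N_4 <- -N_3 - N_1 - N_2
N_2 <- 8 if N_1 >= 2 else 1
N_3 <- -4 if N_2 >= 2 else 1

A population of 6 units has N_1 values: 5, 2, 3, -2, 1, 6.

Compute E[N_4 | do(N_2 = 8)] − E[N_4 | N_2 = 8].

Every unit gets N_2=8 under the intervention. N_4 values become -9, -6, -7, -2, -5, -10; E[N_4|do(N_2=8)] = -6.5.
E[N_4|N_2=8] averages over only the 4 units with N_2=8 (N_1 = 5, 2, 3, 6): N_4 = -9, -6, -7, -10, mean -8.
Difference = -6.5 − (-8) = 1.5.

1.5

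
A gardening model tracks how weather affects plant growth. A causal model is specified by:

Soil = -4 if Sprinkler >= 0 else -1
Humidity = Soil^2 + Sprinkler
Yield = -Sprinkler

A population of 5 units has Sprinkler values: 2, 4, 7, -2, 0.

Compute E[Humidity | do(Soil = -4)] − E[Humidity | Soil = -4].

do(Soil=-4) breaks Soil's dependence on Sprinkler. With Soil=-4 fixed, Humidity across the units is 18, 20, 23, 14, 16, mean 18.2.
Observing Soil=-4 restricts to units where Soil's equation naturally yields -4: Sprinkler ∈ {2, 4, 7, 0}. In that subpopulation Humidity = 18, 20, 23, 16, mean 19.25.
Difference = 18.2 − 19.25 = -1.05.

-1.05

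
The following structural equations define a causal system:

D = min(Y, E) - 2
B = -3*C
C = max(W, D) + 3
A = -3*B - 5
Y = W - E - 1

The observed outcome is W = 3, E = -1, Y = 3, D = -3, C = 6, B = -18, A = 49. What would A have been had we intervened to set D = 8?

The intervention breaks the incoming arrows to D: D = min(Y, E) - 2 no longer applies, and D = 8.
C = max(W, D) + 3  [with W=3, D=8]  = 11
B = -3*C  [with C=11]  = -33
A = -3*B - 5  [with B=-33]  = 94

94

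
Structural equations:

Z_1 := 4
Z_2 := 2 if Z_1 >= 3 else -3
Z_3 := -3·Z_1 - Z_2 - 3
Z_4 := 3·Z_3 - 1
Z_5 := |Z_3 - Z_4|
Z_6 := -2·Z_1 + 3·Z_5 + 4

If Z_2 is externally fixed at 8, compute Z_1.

Under do(Z_2=8), the mechanism Z_2 := 2 if Z_1 >= 3 else -3 is discarded; Z_2 is fixed at 8.
Z_1 is not downstream of the intervention, so its value is determined by the original equations.

4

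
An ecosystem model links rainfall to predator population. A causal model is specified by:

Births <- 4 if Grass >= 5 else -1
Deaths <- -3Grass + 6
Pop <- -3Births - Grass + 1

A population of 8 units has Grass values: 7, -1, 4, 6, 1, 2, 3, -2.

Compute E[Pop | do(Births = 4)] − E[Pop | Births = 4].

4

Under do(Births=4), Births's equation is replaced by Births=4 for every unit. Per-unit Pop: -18, -10, -15, -17, -12, -13, -14, -9. Mean = -13.5.
E[Pop|Births=4] averages over only the 2 units with Births=4 (Grass = 7, 6): Pop = -18, -17, mean -17.5.
Difference = -13.5 − (-17.5) = 4.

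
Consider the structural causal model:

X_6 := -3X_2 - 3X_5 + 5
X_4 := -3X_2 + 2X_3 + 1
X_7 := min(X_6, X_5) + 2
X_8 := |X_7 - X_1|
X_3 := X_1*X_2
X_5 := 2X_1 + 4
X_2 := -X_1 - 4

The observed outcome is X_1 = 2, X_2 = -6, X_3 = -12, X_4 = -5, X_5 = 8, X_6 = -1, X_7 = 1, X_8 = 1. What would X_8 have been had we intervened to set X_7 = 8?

6

do(X_7=8) replaces the equation X_7 := min(X_6, X_5) + 2 with the constant X_7 = 8.
X_8 = |X_7 - X_1|  [with X_7=8, X_1=2]  = 6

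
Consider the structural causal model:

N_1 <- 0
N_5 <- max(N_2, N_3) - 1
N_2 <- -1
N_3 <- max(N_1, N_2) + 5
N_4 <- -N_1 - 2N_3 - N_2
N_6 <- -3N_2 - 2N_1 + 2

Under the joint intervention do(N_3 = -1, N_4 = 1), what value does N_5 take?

-2

Setting N_3 = -1, N_4 = 1 by intervention discards those variables' equations.
N_5 = max(N_2, N_3) - 1  [with N_2=-1, N_3=-1]  = -2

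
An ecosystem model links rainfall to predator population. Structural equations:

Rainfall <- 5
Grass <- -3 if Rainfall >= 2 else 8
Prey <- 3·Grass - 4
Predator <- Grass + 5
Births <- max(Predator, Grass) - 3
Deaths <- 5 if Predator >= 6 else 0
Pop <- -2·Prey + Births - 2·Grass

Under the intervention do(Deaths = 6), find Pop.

Intervening sets Deaths = 6 and removes its equation (Deaths <- 5 if Predator >= 6 else 0).
No directed path runs from Deaths to Pop, so Pop keeps its natural value.
Grass = -3 if Rainfall >= 2 else 8  [with Rainfall=5]  = -3
Prey = 3·Grass - 4  [with Grass=-3]  = -13
Predator = Grass + 5  [with Grass=-3]  = 2
Births = max(Predator, Grass) - 3  [with Predator=2, Grass=-3]  = -1
Pop = -2·Prey + Births - 2·Grass  [with Prey=-13, Births=-1, Grass=-3]  = 31

31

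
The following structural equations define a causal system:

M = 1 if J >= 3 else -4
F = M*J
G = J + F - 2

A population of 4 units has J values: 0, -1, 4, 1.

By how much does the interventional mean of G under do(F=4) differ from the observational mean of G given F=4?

do(F=4) breaks F's dependence on J. With F=4 fixed, G across the units is 2, 1, 6, 3, mean 3.
E[G|F=4] averages over only the 2 units with F=4 (J = -1, 4): G = 1, 6, mean 3.5.
Difference = 3 − 3.5 = -0.5.

-0.5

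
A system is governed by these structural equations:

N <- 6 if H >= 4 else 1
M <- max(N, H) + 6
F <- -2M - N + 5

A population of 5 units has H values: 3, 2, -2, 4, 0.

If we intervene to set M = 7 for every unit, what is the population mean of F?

-11

Every unit gets M=7 under the intervention. F values become -10, -10, -10, -15, -10; E[F|do(M=7)] = -11.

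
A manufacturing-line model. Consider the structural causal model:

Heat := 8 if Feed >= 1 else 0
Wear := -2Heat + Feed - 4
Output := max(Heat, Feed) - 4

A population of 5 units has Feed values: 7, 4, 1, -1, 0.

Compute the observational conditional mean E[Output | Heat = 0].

-4

Conditioning on Heat=0 selects the 2 unit(s) with Feed ∈ {-1, 0}. Their Output values: -4, -4. Mean = -4.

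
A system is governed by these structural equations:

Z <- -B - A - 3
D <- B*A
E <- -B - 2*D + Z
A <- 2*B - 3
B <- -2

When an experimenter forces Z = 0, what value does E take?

do(Z=0) replaces the equation Z <- -B - A - 3 with the constant Z = 0.
A = 2*B - 3  [with B=-2]  = -7
D = B*A  [with B=-2, A=-7]  = 14
E = -B - 2*D + Z  [with B=-2, D=14, Z=0]  = -26

-26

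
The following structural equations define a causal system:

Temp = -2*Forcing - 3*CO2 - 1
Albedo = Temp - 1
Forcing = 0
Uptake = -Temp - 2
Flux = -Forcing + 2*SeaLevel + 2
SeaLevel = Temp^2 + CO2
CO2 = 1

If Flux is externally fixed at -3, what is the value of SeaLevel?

do(Flux=-3) replaces the equation Flux = -Forcing + 2*SeaLevel + 2 with the constant Flux = -3.
Since SeaLevel is not a descendant of the intervened variable, it is unaffected.
Temp = -2*Forcing - 3*CO2 - 1  [with Forcing=0, CO2=1]  = -4
SeaLevel = Temp^2 + CO2  [with Temp=-4, CO2=1]  = 17

17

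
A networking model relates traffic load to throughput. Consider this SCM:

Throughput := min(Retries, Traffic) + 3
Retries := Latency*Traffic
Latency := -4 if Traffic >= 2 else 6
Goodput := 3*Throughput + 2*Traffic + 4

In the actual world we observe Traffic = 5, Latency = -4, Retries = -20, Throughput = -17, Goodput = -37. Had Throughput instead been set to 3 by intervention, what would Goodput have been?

Intervening sets Throughput = 3 and removes its equation (Throughput := min(Retries, Traffic) + 3).
Goodput = 3*Throughput + 2*Traffic + 4  [with Throughput=3, Traffic=5]  = 23

23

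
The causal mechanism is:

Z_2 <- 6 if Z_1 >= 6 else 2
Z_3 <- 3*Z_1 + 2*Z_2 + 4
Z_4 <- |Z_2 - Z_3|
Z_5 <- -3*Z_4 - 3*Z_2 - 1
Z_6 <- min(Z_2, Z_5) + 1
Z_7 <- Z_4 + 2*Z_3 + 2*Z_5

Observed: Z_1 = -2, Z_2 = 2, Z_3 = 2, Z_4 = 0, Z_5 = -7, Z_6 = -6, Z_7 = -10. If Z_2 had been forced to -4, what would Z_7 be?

-28

Under do(Z_2=-4), the mechanism Z_2 <- 6 if Z_1 >= 6 else 2 is discarded; Z_2 is fixed at -4.
Z_3 = 3*Z_1 + 2*Z_2 + 4  [with Z_1=-2, Z_2=-4]  = -10
Z_4 = |Z_2 - Z_3|  [with Z_2=-4, Z_3=-10]  = 6
Z_5 = -3*Z_4 - 3*Z_2 - 1  [with Z_4=6, Z_2=-4]  = -7
Z_7 = Z_4 + 2*Z_3 + 2*Z_5  [with Z_4=6, Z_3=-10, Z_5=-7]  = -28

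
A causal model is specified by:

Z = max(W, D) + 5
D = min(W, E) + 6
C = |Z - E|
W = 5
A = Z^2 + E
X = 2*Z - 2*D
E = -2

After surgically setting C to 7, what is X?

Intervening sets C = 7 and removes its equation (C = |Z - E|).
Since X is not a descendant of the intervened variable, it is unaffected.
D = min(W, E) + 6  [with W=5, E=-2]  = 4
Z = max(W, D) + 5  [with W=5, D=4]  = 10
X = 2*Z - 2*D  [with Z=10, D=4]  = 12

12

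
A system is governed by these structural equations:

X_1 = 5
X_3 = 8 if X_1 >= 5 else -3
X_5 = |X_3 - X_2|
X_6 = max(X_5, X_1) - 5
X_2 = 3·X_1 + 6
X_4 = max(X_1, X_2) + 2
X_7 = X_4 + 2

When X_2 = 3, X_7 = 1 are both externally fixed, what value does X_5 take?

Setting X_2 = 3, X_7 = 1 by intervention discards those variables' equations.
X_3 = 8 if X_1 >= 5 else -3  [with X_1=5]  = 8
X_5 = |X_3 - X_2|  [with X_3=8, X_2=3]  = 5

5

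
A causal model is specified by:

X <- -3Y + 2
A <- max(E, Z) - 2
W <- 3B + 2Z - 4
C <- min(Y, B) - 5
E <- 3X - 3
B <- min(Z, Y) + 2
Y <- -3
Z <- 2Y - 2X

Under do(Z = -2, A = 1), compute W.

The joint intervention fixes Z = -2, A = 1, removing each variable's own equation.
B = min(Z, Y) + 2  [with Z=-2, Y=-3]  = -1
W = 3B + 2Z - 4  [with B=-1, Z=-2]  = -11

-11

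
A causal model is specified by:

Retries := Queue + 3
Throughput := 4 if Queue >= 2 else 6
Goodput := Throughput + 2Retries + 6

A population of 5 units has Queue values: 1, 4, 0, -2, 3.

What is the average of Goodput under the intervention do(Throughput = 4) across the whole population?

18.4

The intervention sets Throughput=4 in all 5 units regardless of Queue. Recomputing Goodput per unit gives 18, 24, 16, 12, 22; average 18.4.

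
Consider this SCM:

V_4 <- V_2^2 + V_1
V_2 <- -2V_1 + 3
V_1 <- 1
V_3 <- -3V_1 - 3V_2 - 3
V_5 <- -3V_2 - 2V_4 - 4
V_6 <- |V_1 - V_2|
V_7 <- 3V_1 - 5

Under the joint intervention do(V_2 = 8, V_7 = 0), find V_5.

-158

Setting V_2 = 8, V_7 = 0 by intervention discards those variables' equations.
V_4 = V_2^2 + V_1  [with V_2=8, V_1=1]  = 65
V_5 = -3V_2 - 2V_4 - 4  [with V_2=8, V_4=65]  = -158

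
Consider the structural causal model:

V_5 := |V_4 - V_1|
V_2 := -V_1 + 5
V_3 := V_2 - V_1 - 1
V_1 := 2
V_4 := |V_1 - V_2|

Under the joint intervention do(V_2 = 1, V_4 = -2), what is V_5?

Setting V_2 = 1, V_4 = -2 by intervention discards those variables' equations.
V_5 = |V_4 - V_1|  [with V_4=-2, V_1=2]  = 4

4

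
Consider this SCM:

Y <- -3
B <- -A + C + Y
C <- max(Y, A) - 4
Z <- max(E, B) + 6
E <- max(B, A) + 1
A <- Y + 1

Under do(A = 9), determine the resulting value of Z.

16

Under do(A=9), the mechanism A <- Y + 1 is discarded; A is fixed at 9.
C = max(Y, A) - 4  [with Y=-3, A=9]  = 5
B = -A + C + Y  [with A=9, C=5, Y=-3]  = -7
E = max(B, A) + 1  [with B=-7, A=9]  = 10
Z = max(E, B) + 6  [with E=10, B=-7]  = 16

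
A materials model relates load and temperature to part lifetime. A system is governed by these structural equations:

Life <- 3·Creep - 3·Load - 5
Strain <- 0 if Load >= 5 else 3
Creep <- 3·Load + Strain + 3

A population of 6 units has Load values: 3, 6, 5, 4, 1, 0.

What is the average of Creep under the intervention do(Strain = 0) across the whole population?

do(Strain=0) breaks Strain's dependence on Load. With Strain=0 fixed, Creep across the units is 12, 21, 18, 15, 6, 3, mean 12.5.

12.5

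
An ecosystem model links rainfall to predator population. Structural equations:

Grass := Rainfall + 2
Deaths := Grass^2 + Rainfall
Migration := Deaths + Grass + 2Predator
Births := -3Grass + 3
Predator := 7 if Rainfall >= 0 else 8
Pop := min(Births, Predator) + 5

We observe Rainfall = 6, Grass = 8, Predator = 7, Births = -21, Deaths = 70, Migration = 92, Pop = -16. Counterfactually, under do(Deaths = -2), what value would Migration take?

20

The intervention breaks the incoming arrows to Deaths: Deaths := Grass^2 + Rainfall no longer applies, and Deaths = -2.
Grass = Rainfall + 2  [with Rainfall=6]  = 8
Predator = 7 if Rainfall >= 0 else 8  [with Rainfall=6]  = 7
Migration = Deaths + Grass + 2Predator  [with Deaths=-2, Grass=8, Predator=7]  = 20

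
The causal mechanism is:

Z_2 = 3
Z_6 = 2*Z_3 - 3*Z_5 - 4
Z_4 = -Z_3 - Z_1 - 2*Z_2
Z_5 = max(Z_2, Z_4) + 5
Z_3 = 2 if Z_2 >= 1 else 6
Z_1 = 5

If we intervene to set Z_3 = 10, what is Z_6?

-8

The intervention breaks the incoming arrows to Z_3: Z_3 = 2 if Z_2 >= 1 else 6 no longer applies, and Z_3 = 10.
Z_4 = -Z_3 - Z_1 - 2*Z_2  [with Z_3=10, Z_1=5, Z_2=3]  = -21
Z_5 = max(Z_2, Z_4) + 5  [with Z_2=3, Z_4=-21]  = 8
Z_6 = 2*Z_3 - 3*Z_5 - 4  [with Z_3=10, Z_5=8]  = -8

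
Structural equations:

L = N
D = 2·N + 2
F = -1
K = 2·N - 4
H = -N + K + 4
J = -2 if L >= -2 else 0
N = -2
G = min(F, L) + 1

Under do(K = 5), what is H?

The intervention breaks the incoming arrows to K: K = 2·N - 4 no longer applies, and K = 5.
H = -N + K + 4  [with N=-2, K=5]  = 11

11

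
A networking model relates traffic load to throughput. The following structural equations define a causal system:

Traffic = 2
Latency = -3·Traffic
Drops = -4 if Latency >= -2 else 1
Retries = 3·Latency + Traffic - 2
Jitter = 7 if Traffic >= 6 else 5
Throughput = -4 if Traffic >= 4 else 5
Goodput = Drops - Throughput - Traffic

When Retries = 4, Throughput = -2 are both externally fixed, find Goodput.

1

Setting Retries = 4, Throughput = -2 by intervention discards those variables' equations.
Latency = -3·Traffic  [with Traffic=2]  = -6
Drops = -4 if Latency >= -2 else 1  [with Latency=-6]  = 1
Goodput = Drops - Throughput - Traffic  [with Drops=1, Throughput=-2, Traffic=2]  = 1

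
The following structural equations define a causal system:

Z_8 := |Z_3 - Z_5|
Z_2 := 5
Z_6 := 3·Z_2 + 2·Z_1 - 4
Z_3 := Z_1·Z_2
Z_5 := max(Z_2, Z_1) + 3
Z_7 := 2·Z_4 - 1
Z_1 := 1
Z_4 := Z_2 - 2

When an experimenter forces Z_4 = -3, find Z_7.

-7

The intervention breaks the incoming arrows to Z_4: Z_4 := Z_2 - 2 no longer applies, and Z_4 = -3.
Z_7 = 2·Z_4 - 1  [with Z_4=-3]  = -7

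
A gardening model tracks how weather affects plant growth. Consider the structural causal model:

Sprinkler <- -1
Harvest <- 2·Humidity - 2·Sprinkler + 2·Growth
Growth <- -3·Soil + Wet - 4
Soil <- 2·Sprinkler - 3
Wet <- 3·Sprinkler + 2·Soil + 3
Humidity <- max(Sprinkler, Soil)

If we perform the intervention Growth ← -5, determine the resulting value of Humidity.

Intervening sets Growth = -5 and removes its equation (Growth <- -3·Soil + Wet - 4).
No directed path runs from Growth to Humidity, so Humidity keeps its natural value.
Soil = 2·Sprinkler - 3  [with Sprinkler=-1]  = -5
Humidity = max(Sprinkler, Soil)  [with Sprinkler=-1, Soil=-5]  = -1

-1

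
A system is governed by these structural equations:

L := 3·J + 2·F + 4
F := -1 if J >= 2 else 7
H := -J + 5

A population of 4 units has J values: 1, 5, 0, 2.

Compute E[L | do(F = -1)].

do(F=-1) breaks F's dependence on J. With F=-1 fixed, L across the units is 5, 17, 2, 8, mean 8.

8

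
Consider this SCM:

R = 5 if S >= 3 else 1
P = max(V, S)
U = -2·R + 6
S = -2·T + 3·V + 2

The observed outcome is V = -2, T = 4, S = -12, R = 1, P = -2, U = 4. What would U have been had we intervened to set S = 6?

The intervention breaks the incoming arrows to S: S = -2·T + 3·V + 2 no longer applies, and S = 6.
R = 5 if S >= 3 else 1  [with S=6]  = 5
U = -2·R + 6  [with R=5]  = -4

-4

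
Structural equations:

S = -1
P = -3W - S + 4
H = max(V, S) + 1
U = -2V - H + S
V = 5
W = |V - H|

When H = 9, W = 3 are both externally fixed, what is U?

The joint intervention fixes H = 9, W = 3, removing each variable's own equation.
U = -2V - H + S  [with V=5, H=9, S=-1]  = -20

-20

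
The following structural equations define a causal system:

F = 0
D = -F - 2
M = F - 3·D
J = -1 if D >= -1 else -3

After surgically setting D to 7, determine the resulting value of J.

The intervention breaks the incoming arrows to D: D = -F - 2 no longer applies, and D = 7.
J = -1 if D >= -1 else -3  [with D=7]  = -1

-1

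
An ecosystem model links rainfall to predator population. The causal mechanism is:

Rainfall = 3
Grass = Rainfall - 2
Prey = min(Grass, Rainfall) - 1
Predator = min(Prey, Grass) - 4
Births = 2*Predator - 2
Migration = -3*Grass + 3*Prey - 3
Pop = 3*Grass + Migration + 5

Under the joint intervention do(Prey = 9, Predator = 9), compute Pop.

29

Under do(Prey = 9, Predator = 9), each intervened variable's structural equation is replaced by its fixed value.
Grass = Rainfall - 2  [with Rainfall=3]  = 1
Migration = -3*Grass + 3*Prey - 3  [with Grass=1, Prey=9]  = 21
Pop = 3*Grass + Migration + 5  [with Grass=1, Migration=21]  = 29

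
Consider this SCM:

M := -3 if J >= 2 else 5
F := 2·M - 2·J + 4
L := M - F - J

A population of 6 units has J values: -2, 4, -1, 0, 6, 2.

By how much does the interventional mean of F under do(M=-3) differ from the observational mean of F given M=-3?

5

The intervention sets M=-3 in all 6 units regardless of J. Recomputing F per unit gives 2, -10, 0, -2, -14, -6; average -5.
E[F|M=-3] averages over only the 3 units with M=-3 (J = 4, 6, 2): F = -10, -14, -6, mean -10.
Difference = -5 − (-10) = 5.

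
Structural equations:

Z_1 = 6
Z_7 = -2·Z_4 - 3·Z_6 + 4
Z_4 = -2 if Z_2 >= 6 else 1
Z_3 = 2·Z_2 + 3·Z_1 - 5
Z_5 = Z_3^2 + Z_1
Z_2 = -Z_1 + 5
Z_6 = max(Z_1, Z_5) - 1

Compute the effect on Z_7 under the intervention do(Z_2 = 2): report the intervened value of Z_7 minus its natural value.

Under do(Z_2=2), the mechanism Z_2 = -Z_1 + 5 is discarded; Z_2 is fixed at 2.
Z_3 = 2·Z_2 + 3·Z_1 - 5  [with Z_2=2, Z_1=6]  = 17
Z_4 = -2 if Z_2 >= 6 else 1  [with Z_2=2]  = 1
Z_5 = Z_3^2 + Z_1  [with Z_3=17, Z_1=6]  = 295
Z_6 = max(Z_1, Z_5) - 1  [with Z_1=6, Z_5=295]  = 294
Z_7 = -2·Z_4 - 3·Z_6 + 4  [with Z_4=1, Z_6=294]  = -880
Without intervention: Z_2 = -Z_1 + 5  [with Z_1=6]  = -1; Z_3 = 2·Z_2 + 3·Z_1 - 5  [with Z_2=-1, Z_1=6]  = 11; Z_4 = -2 if Z_2 >= 6 else 1  [with Z_2=-1]  = 1; Z_5 = Z_3^2 + Z_1  [with Z_3=11, Z_1=6]  = 127; Z_6 = max(Z_1, Z_5) - 1  [with Z_1=6, Z_5=127]  = 126; Z_7 = -2·Z_4 - 3·Z_6 + 4  [with Z_4=1, Z_6=126]  = -376.
Change = -880 − (-376) = -504.

-504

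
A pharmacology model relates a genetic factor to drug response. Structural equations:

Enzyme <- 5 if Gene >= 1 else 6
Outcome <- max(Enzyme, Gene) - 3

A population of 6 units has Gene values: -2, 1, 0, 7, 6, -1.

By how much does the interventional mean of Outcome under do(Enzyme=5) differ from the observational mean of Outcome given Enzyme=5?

-0.5

Every unit gets Enzyme=5 under the intervention. Outcome values become 2, 2, 2, 4, 3, 2; E[Outcome|do(Enzyme=5)] = 2.5.
E[Outcome|Enzyme=5] averages over only the 3 units with Enzyme=5 (Gene = 1, 7, 6): Outcome = 2, 4, 3, mean 3.
Difference = 2.5 − 3 = -0.5.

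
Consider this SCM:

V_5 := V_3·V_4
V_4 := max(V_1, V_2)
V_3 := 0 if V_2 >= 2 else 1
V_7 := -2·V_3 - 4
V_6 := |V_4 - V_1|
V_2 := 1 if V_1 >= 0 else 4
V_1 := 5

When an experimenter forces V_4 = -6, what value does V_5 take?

-6

Intervening sets V_4 = -6 and removes its equation (V_4 := max(V_1, V_2)).
V_2 = 1 if V_1 >= 0 else 4  [with V_1=5]  = 1
V_3 = 0 if V_2 >= 2 else 1  [with V_2=1]  = 1
V_5 = V_3·V_4  [with V_3=1, V_4=-6]  = -6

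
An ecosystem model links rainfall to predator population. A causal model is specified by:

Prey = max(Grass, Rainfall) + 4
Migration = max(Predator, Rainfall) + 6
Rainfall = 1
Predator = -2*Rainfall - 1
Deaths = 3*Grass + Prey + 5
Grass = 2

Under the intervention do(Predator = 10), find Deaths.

17

Intervening sets Predator = 10 and removes its equation (Predator = -2*Rainfall - 1).
No directed path runs from Predator to Deaths, so Deaths keeps its natural value.
Prey = max(Grass, Rainfall) + 4  [with Grass=2, Rainfall=1]  = 6
Deaths = 3*Grass + Prey + 5  [with Grass=2, Prey=6]  = 17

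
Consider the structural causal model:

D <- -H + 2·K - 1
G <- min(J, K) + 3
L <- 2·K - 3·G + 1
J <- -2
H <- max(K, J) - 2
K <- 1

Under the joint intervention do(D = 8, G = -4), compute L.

15

Setting D = 8, G = -4 by intervention discards those variables' equations.
L = 2·K - 3·G + 1  [with K=1, G=-4]  = 15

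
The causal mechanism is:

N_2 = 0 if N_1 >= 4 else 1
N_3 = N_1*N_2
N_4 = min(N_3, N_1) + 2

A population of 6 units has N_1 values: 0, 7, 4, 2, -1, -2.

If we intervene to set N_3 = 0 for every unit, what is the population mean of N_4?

1.5

Every unit gets N_3=0 under the intervention. N_4 values become 2, 2, 2, 2, 1, 0; E[N_4|do(N_3=0)] = 1.5.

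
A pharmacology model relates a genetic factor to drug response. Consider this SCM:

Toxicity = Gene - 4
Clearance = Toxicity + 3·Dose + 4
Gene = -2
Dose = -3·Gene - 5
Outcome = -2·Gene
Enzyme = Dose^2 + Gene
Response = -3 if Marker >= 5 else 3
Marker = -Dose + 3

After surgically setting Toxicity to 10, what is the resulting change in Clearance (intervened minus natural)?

Intervening sets Toxicity = 10 and removes its equation (Toxicity = Gene - 4).
Dose = -3·Gene - 5  [with Gene=-2]  = 1
Clearance = Toxicity + 3·Dose + 4  [with Toxicity=10, Dose=1]  = 17
Without intervention: Dose = -3·Gene - 5  [with Gene=-2]  = 1; Toxicity = Gene - 4  [with Gene=-2]  = -6; Clearance = Toxicity + 3·Dose + 4  [with Toxicity=-6, Dose=1]  = 1.
Change = 17 − 1 = 16.

16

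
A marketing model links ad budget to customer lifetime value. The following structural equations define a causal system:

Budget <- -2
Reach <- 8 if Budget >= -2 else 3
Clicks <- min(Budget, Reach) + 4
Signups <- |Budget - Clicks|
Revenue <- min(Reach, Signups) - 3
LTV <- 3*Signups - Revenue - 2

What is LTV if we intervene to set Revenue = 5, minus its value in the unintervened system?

The intervention breaks the incoming arrows to Revenue: Revenue <- min(Reach, Signups) - 3 no longer applies, and Revenue = 5.
Reach = 8 if Budget >= -2 else 3  [with Budget=-2]  = 8
Clicks = min(Budget, Reach) + 4  [with Budget=-2, Reach=8]  = 2
Signups = |Budget - Clicks|  [with Budget=-2, Clicks=2]  = 4
LTV = 3*Signups - Revenue - 2  [with Signups=4, Revenue=5]  = 5
Without intervention: Reach = 8 if Budget >= -2 else 3  [with Budget=-2]  = 8; Clicks = min(Budget, Reach) + 4  [with Budget=-2, Reach=8]  = 2; Signups = |Budget - Clicks|  [with Budget=-2, Clicks=2]  = 4; Revenue = min(Reach, Signups) - 3  [with Reach=8, Signups=4]  = 1; LTV = 3*Signups - Revenue - 2  [with Signups=4, Revenue=1]  = 9.
Change = 5 − 9 = -4.

-4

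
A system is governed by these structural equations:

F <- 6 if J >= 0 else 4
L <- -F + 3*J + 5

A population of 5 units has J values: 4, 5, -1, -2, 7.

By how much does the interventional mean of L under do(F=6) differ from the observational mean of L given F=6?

-8.2

Every unit gets F=6 under the intervention. L values become 11, 14, -4, -7, 20; E[L|do(F=6)] = 6.8.
Observing F=6 restricts to units where F's equation naturally yields 6: J ∈ {4, 5, 7}. In that subpopulation L = 11, 14, 20, mean 15.
Difference = 6.8 − 15 = -8.2.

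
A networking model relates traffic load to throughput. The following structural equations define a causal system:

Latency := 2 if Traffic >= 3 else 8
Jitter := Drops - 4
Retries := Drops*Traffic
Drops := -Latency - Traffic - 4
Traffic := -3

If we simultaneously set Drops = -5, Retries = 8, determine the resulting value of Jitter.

-9

Setting Drops = -5, Retries = 8 by intervention discards those variables' equations.
Jitter = Drops - 4  [with Drops=-5]  = -9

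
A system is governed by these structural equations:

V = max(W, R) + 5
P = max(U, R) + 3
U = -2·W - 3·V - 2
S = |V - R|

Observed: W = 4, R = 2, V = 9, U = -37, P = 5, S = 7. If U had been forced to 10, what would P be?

Intervening sets U = 10 and removes its equation (U = -2·W - 3·V - 2).
P = max(U, R) + 3  [with U=10, R=2]  = 13

13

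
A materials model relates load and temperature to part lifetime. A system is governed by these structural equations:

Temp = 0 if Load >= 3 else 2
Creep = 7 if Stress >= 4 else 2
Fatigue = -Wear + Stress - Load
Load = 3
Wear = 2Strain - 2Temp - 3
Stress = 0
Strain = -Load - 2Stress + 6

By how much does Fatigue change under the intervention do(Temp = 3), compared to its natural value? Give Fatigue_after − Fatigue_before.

6

The intervention breaks the incoming arrows to Temp: Temp = 0 if Load >= 3 else 2 no longer applies, and Temp = 3.
Strain = -Load - 2Stress + 6  [with Load=3, Stress=0]  = 3
Wear = 2Strain - 2Temp - 3  [with Strain=3, Temp=3]  = -3
Fatigue = -Wear + Stress - Load  [with Wear=-3, Stress=0, Load=3]  = 0
Without intervention: Strain = -Load - 2Stress + 6  [with Load=3, Stress=0]  = 3; Temp = 0 if Load >= 3 else 2  [with Load=3]  = 0; Wear = 2Strain - 2Temp - 3  [with Strain=3, Temp=0]  = 3; Fatigue = -Wear + Stress - Load  [with Wear=3, Stress=0, Load=3]  = -6.
Change = 0 − (-6) = 6.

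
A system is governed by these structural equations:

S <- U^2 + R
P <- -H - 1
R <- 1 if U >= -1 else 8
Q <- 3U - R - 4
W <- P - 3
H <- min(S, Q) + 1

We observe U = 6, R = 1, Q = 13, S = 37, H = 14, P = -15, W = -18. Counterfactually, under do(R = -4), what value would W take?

-23

Under do(R=-4), the mechanism R <- 1 if U >= -1 else 8 is discarded; R is fixed at -4.
Q = 3U - R - 4  [with U=6, R=-4]  = 18
S = U^2 + R  [with U=6, R=-4]  = 32
H = min(S, Q) + 1  [with S=32, Q=18]  = 19
P = -H - 1  [with H=19]  = -20
W = P - 3  [with P=-20]  = -23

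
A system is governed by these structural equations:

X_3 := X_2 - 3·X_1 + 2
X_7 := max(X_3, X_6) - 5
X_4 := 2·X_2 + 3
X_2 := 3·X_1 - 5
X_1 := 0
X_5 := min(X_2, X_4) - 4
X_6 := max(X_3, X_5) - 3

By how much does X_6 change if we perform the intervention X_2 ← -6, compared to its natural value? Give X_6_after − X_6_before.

Under do(X_2=-6), the mechanism X_2 := 3·X_1 - 5 is discarded; X_2 is fixed at -6.
X_3 = X_2 - 3·X_1 + 2  [with X_2=-6, X_1=0]  = -4
X_4 = 2·X_2 + 3  [with X_2=-6]  = -9
X_5 = min(X_2, X_4) - 4  [with X_2=-6, X_4=-9]  = -13
X_6 = max(X_3, X_5) - 3  [with X_3=-4, X_5=-13]  = -7
Without intervention: X_2 = 3·X_1 - 5  [with X_1=0]  = -5; X_3 = X_2 - 3·X_1 + 2  [with X_2=-5, X_1=0]  = -3; X_4 = 2·X_2 + 3  [with X_2=-5]  = -7; X_5 = min(X_2, X_4) - 4  [with X_2=-5, X_4=-7]  = -11; X_6 = max(X_3, X_5) - 3  [with X_3=-3, X_5=-11]  = -6.
Change = -7 − (-6) = -1.

-1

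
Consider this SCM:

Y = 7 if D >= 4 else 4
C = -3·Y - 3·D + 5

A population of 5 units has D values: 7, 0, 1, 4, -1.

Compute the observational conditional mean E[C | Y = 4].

Conditioning on Y=4 selects the 3 unit(s) with D ∈ {0, 1, -1}. Their C values: -7, -10, -4. Mean = -7.

-7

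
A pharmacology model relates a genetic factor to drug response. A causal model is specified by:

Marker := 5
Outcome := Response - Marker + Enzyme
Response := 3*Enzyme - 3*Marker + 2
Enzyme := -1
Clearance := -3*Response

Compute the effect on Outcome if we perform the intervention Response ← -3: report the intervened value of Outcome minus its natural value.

13

do(Response=-3) replaces the equation Response := 3*Enzyme - 3*Marker + 2 with the constant Response = -3.
Outcome = Response - Marker + Enzyme  [with Response=-3, Marker=5, Enzyme=-1]  = -9
Without intervention: Response = 3*Enzyme - 3*Marker + 2  [with Enzyme=-1, Marker=5]  = -16; Outcome = Response - Marker + Enzyme  [with Response=-16, Marker=5, Enzyme=-1]  = -22.
Change = -9 − (-22) = 13.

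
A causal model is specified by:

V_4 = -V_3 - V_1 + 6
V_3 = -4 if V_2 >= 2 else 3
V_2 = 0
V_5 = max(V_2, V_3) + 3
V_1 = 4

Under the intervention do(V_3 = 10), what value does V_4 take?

The intervention breaks the incoming arrows to V_3: V_3 = -4 if V_2 >= 2 else 3 no longer applies, and V_3 = 10.
V_4 = -V_3 - V_1 + 6  [with V_3=10, V_1=4]  = -8

-8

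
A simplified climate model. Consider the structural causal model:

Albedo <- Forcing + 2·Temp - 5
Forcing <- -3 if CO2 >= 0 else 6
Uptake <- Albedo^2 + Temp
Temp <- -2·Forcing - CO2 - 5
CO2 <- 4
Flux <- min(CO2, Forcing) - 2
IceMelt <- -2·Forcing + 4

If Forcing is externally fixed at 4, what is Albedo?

do(Forcing=4) replaces the equation Forcing <- -3 if CO2 >= 0 else 6 with the constant Forcing = 4.
Temp = -2·Forcing - CO2 - 5  [with Forcing=4, CO2=4]  = -17
Albedo = Forcing + 2·Temp - 5  [with Forcing=4, Temp=-17]  = -35

-35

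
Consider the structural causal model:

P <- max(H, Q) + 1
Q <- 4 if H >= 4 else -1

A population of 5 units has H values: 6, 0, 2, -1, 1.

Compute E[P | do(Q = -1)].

2.6

Every unit gets Q=-1 under the intervention. P values become 7, 1, 3, 0, 2; E[P|do(Q=-1)] = 2.6.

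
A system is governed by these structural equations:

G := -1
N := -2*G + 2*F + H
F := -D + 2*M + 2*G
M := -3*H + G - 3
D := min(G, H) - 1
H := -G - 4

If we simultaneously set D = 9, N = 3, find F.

Setting D = 9, N = 3 by intervention discards those variables' equations.
H = -G - 4  [with G=-1]  = -3
M = -3*H + G - 3  [with H=-3, G=-1]  = 5
F = -D + 2*M + 2*G  [with D=9, M=5, G=-1]  = -1

-1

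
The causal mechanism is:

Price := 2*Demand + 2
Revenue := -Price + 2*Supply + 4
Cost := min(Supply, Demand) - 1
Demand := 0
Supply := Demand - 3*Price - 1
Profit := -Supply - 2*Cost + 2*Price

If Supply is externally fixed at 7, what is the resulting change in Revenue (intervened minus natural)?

28

do(Supply=7) replaces the equation Supply := Demand - 3*Price - 1 with the constant Supply = 7.
Price = 2*Demand + 2  [with Demand=0]  = 2
Revenue = -Price + 2*Supply + 4  [with Price=2, Supply=7]  = 16
Without intervention: Price = 2*Demand + 2  [with Demand=0]  = 2; Supply = Demand - 3*Price - 1  [with Demand=0, Price=2]  = -7; Revenue = -Price + 2*Supply + 4  [with Price=2, Supply=-7]  = -12.
Change = 16 − (-12) = 28.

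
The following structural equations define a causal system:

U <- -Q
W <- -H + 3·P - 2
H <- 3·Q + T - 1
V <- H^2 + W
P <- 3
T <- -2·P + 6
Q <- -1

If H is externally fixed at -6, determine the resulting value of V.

49

Under do(H=-6), the mechanism H <- 3·Q + T - 1 is discarded; H is fixed at -6.
W = -H + 3·P - 2  [with H=-6, P=3]  = 13
V = H^2 + W  [with H=-6, W=13]  = 49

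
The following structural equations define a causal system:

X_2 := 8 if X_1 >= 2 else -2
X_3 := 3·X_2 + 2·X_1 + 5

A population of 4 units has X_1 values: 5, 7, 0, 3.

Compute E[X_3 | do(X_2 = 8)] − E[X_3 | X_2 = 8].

do(X_2=8) breaks X_2's dependence on X_1. With X_2=8 fixed, X_3 across the units is 39, 43, 29, 35, mean 36.5.
Conditioning on X_2=8 selects the 3 unit(s) with X_1 ∈ {5, 7, 3}. Their X_3 values: 39, 43, 35. Mean = 39.
Difference = 36.5 − 39 = -2.5.

-2.5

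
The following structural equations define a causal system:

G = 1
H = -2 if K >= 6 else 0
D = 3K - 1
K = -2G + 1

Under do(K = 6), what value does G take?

Under do(K=6), the mechanism K = -2G + 1 is discarded; K is fixed at 6.
G is not downstream of the intervention, so its value is determined by the original equations.

1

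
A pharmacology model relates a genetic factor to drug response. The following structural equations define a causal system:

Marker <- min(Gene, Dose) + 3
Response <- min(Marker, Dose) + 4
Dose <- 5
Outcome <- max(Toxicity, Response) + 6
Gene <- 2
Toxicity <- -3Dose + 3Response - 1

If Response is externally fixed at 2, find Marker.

5

Under do(Response=2), the mechanism Response <- min(Marker, Dose) + 4 is discarded; Response is fixed at 2.
Since Marker is not a descendant of the intervened variable, it is unaffected.
Marker = min(Gene, Dose) + 3  [with Gene=2, Dose=5]  = 5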